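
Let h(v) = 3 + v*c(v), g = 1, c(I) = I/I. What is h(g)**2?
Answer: 16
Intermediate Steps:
c(I) = 1
h(v) = 3 + v (h(v) = 3 + v*1 = 3 + v)
h(g)**2 = (3 + 1)**2 = 4**2 = 16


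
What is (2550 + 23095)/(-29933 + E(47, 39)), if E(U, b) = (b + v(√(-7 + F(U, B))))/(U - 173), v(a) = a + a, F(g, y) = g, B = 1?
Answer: -12187048238190/14224943930249 + 12925080*√10/14224943930249 ≈ -0.85674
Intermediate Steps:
v(a) = 2*a
E(U, b) = (b + 2*√(-7 + U))/(-173 + U) (E(U, b) = (b + 2*√(-7 + U))/(U - 173) = (b + 2*√(-7 + U))/(-173 + U))
(2550 + 23095)/(-29933 + E(47, 39)) = (2550 + 23095)/(-29933 + (39 + 2*√(-7 + 47))/(-173 + 47)) = 25645/(-29933 + (39 + 2*√40)/(-126)) = 25645/(-29933 - (39 + 2*(2*√10))/126) = 25645/(-29933 - (39 + 4*√10)/126) = 25645/(-29933 + (-13/42 - 2*√10/63)) = 25645/(-1257199/42 - 2*√10/63)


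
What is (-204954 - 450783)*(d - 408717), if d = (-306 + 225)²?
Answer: 263708568972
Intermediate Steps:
d = 6561 (d = (-81)² = 6561)
(-204954 - 450783)*(d - 408717) = (-204954 - 450783)*(6561 - 408717) = -655737*(-402156) = 263708568972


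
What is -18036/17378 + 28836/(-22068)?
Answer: -12487923/5326357 ≈ -2.3446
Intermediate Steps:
-18036/17378 + 28836/(-22068) = -18036*1/17378 + 28836*(-1/22068) = -9018/8689 - 801/613 = -12487923/5326357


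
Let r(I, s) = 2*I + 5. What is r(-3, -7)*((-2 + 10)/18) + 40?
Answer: 356/9 ≈ 39.556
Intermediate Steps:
r(I, s) = 5 + 2*I
r(-3, -7)*((-2 + 10)/18) + 40 = (5 + 2*(-3))*((-2 + 10)/18) + 40 = (5 - 6)*(8*(1/18)) + 40 = -1*4/9 + 40 = -4/9 + 40 = 356/9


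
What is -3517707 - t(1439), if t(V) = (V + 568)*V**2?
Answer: -4159454754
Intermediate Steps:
t(V) = V**2*(568 + V) (t(V) = (568 + V)*V**2 = V**2*(568 + V))
-3517707 - t(1439) = -3517707 - 1439**2*(568 + 1439) = -3517707 - 2070721*2007 = -3517707 - 1*4155937047 = -3517707 - 4155937047 = -4159454754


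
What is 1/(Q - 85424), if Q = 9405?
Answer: -1/76019 ≈ -1.3155e-5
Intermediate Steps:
1/(Q - 85424) = 1/(9405 - 85424) = 1/(-76019) = -1/76019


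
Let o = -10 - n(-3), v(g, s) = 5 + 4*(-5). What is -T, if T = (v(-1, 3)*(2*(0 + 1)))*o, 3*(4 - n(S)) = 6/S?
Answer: -440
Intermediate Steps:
v(g, s) = -15 (v(g, s) = 5 - 20 = -15)
n(S) = 4 - 2/S
o = -44/3 (o = -10 - (4 - 2/(-3)) = -10 - (4 - 2*(-⅓)) = -10 - (4 + ⅔) = -10 - 1*14/3 = -10 - 14/3 = -44/3 ≈ -14.667)
T = 440 (T = -30*(0 + 1)*(-44/3) = -30*(-44/3) = 440)
-T = -1*440 = -440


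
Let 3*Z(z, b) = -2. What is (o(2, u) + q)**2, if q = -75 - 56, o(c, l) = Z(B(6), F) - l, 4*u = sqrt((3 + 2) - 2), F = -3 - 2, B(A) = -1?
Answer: 2496427/144 + 395*sqrt(3)/6 ≈ 17450.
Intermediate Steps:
F = -5
u = sqrt(3)/4 (u = sqrt((3 + 2) - 2)/4 = sqrt(5 - 2)/4 = sqrt(3)/4 ≈ 0.43301)
Z(z, b) = -2/3 (Z(z, b) = (1/3)*(-2) = -2/3)
o(c, l) = -2/3 - l
q = -131
(o(2, u) + q)**2 = ((-2/3 - sqrt(3)/4) - 131)**2 = (-395/3 - sqrt(3)/4)**2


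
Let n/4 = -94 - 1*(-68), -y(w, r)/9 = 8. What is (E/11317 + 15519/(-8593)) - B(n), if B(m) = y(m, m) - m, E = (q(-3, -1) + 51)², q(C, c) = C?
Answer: -3267733643/97246981 ≈ -33.602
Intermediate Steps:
y(w, r) = -72 (y(w, r) = -9*8 = -72)
n = -104 (n = 4*(-94 - 1*(-68)) = 4*(-94 + 68) = 4*(-26) = -104)
E = 2304 (E = (-3 + 51)² = 48² = 2304)
B(m) = -72 - m
(E/11317 + 15519/(-8593)) - B(n) = (2304/11317 + 15519/(-8593)) - (-72 - 1*(-104)) = (2304*(1/11317) + 15519*(-1/8593)) - (-72 + 104) = (2304/11317 - 15519/8593) - 1*32 = -155830251/97246981 - 32 = -3267733643/97246981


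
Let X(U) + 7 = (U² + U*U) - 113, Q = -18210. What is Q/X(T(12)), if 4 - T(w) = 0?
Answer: 9105/44 ≈ 206.93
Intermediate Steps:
T(w) = 4 (T(w) = 4 - 1*0 = 4 + 0 = 4)
X(U) = -120 + 2*U² (X(U) = -7 + ((U² + U*U) - 113) = -7 + ((U² + U²) - 113) = -7 + (2*U² - 113) = -7 + (-113 + 2*U²) = -120 + 2*U²)
Q/X(T(12)) = -18210/(-120 + 2*4²) = -18210/(-120 + 2*16) = -18210/(-120 + 32) = -18210/(-88) = -18210*(-1/88) = 9105/44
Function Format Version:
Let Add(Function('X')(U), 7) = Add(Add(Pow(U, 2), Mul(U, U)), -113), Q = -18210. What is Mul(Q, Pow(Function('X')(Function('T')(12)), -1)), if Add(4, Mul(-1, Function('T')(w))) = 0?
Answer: Rational(9105, 44) ≈ 206.93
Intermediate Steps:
Function('T')(w) = 4 (Function('T')(w) = Add(4, Mul(-1, 0)) = Add(4, 0) = 4)
Function('X')(U) = Add(-120, Mul(2, Pow(U, 2))) (Function('X')(U) = Add(-7, Add(Add(Pow(U, 2), Mul(U, U)), -113)) = Add(-7, Add(Add(Pow(U, 2), Pow(U, 2)), -113)) = Add(-7, Add(Mul(2, Pow(U, 2)), -113)) = Add(-7, Add(-113, Mul(2, Pow(U, 2)))) = Add(-120, Mul(2, Pow(U, 2))))
Mul(Q, Pow(Function('X')(Function('T')(12)), -1)) = Mul(-18210, Pow(Add(-120, Mul(2, Pow(4, 2))), -1)) = Mul(-18210, Pow(Add(-120, Mul(2, 16)), -1)) = Mul(-18210, Pow(Add(-120, 32), -1)) = Mul(-18210, Pow(-88, -1)) = Mul(-18210, Rational(-1, 88)) = Rational(9105, 44)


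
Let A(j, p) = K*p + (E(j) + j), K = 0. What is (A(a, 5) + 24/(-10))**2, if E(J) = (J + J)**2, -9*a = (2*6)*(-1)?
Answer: 73984/2025 ≈ 36.535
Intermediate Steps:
a = 4/3 (a = -2*6*(-1)/9 = -4*(-1)/3 = -1/9*(-12) = 4/3 ≈ 1.3333)
E(J) = 4*J**2 (E(J) = (2*J)**2 = 4*J**2)
A(j, p) = j + 4*j**2 (A(j, p) = 0*p + (4*j**2 + j) = 0 + (j + 4*j**2) = j + 4*j**2)
(A(a, 5) + 24/(-10))**2 = (4*(1 + 4*(4/3))/3 + 24/(-10))**2 = (4*(1 + 16/3)/3 + 24*(-1/10))**2 = ((4/3)*(19/3) - 12/5)**2 = (76/9 - 12/5)**2 = (272/45)**2 = 73984/2025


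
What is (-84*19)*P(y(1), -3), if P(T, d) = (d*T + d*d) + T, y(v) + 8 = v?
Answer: -36708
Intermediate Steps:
y(v) = -8 + v
P(T, d) = T + d**2 + T*d (P(T, d) = (T*d + d**2) + T = (d**2 + T*d) + T = T + d**2 + T*d)
(-84*19)*P(y(1), -3) = (-84*19)*((-8 + 1) + (-3)**2 + (-8 + 1)*(-3)) = -1596*(-7 + 9 - 7*(-3)) = -1596*(-7 + 9 + 21) = -1596*23 = -36708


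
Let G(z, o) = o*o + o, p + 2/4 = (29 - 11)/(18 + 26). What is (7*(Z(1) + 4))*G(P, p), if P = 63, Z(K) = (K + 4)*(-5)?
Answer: 1470/121 ≈ 12.149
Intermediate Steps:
Z(K) = -20 - 5*K (Z(K) = (4 + K)*(-5) = -20 - 5*K)
p = -1/11 (p = -½ + (29 - 11)/(18 + 26) = -½ + 18/44 = -½ + 18*(1/44) = -½ + 9/22 = -1/11 ≈ -0.090909)
G(z, o) = o + o² (G(z, o) = o² + o = o + o²)
(7*(Z(1) + 4))*G(P, p) = (7*((-20 - 5*1) + 4))*(-(1 - 1/11)/11) = (7*((-20 - 5) + 4))*(-1/11*10/11) = (7*(-25 + 4))*(-10/121) = (7*(-21))*(-10/121) = -147*(-10/121) = 1470/121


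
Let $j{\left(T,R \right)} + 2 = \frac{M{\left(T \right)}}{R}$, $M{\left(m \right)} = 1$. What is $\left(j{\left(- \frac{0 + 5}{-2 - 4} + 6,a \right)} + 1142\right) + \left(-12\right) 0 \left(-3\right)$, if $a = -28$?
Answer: $\frac{31919}{28} \approx 1140.0$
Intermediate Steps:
$j{\left(T,R \right)} = -2 + \frac{1}{R}$ ($j{\left(T,R \right)} = -2 + 1 \frac{1}{R} = -2 + \frac{1}{R}$)
$\left(j{\left(- \frac{0 + 5}{-2 - 4} + 6,a \right)} + 1142\right) + \left(-12\right) 0 \left(-3\right) = \left(\left(-2 + \frac{1}{-28}\right) + 1142\right) + \left(-12\right) 0 \left(-3\right) = \left(\left(-2 - \frac{1}{28}\right) + 1142\right) + 0 \left(-3\right) = \left(- \frac{57}{28} + 1142\right) + 0 = \frac{31919}{28} + 0 = \frac{31919}{28}$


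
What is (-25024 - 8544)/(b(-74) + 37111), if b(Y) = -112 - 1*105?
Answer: -16784/18447 ≈ -0.90985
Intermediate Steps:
b(Y) = -217 (b(Y) = -112 - 105 = -217)
(-25024 - 8544)/(b(-74) + 37111) = (-25024 - 8544)/(-217 + 37111) = -33568/36894 = -33568*1/36894 = -16784/18447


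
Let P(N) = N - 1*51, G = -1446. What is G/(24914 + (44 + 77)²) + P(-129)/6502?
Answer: -2753632/42864435 ≈ -0.064240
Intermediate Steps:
P(N) = -51 + N (P(N) = N - 51 = -51 + N)
G/(24914 + (44 + 77)²) + P(-129)/6502 = -1446/(24914 + (44 + 77)²) + (-51 - 129)/6502 = -1446/(24914 + 121²) - 180*1/6502 = -1446/(24914 + 14641) - 90/3251 = -1446/39555 - 90/3251 = -1446*1/39555 - 90/3251 = -482/13185 - 90/3251 = -2753632/42864435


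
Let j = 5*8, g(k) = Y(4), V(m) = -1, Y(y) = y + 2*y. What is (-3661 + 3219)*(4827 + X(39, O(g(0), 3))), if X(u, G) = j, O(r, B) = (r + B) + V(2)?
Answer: -2151214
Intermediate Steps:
Y(y) = 3*y
g(k) = 12 (g(k) = 3*4 = 12)
O(r, B) = -1 + B + r (O(r, B) = (r + B) - 1 = (B + r) - 1 = -1 + B + r)
j = 40
X(u, G) = 40
(-3661 + 3219)*(4827 + X(39, O(g(0), 3))) = (-3661 + 3219)*(4827 + 40) = -442*4867 = -2151214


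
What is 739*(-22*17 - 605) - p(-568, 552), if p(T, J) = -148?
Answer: -723333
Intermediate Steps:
739*(-22*17 - 605) - p(-568, 552) = 739*(-22*17 - 605) - 1*(-148) = 739*(-374 - 605) + 148 = 739*(-979) + 148 = -723481 + 148 = -723333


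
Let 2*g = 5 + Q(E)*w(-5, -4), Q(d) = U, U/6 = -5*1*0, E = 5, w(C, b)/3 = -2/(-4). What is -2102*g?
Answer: -5255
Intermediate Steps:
w(C, b) = 3/2 (w(C, b) = 3*(-2/(-4)) = 3*(-2*(-¼)) = 3*(½) = 3/2)
U = 0 (U = 6*(-5*1*0) = 6*(-5*0) = 6*0 = 0)
Q(d) = 0
g = 5/2 (g = (5 + 0*(3/2))/2 = (5 + 0)/2 = (½)*5 = 5/2 ≈ 2.5000)
-2102*g = -2102*5/2 = -5255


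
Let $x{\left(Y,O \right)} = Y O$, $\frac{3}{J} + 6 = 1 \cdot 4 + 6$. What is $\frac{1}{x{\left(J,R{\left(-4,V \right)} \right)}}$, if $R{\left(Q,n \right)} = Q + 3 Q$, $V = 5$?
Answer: $- \frac{1}{12} \approx -0.083333$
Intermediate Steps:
$J = \frac{3}{4}$ ($J = \frac{3}{-6 + \left(1 \cdot 4 + 6\right)} = \frac{3}{-6 + \left(4 + 6\right)} = \frac{3}{-6 + 10} = \frac{3}{4} \approx 0.75$)
$R{\left(Q,n \right)} = 4 Q$
$x{\left(Y,O \right)} = O Y$
$\frac{1}{x{\left(J,R{\left(-4,V \right)} \right)}} = \frac{1}{4 \left(-4\right) \frac{3}{4}} = \frac{1}{\left(-16\right) \frac{3}{4}} = \frac{1}{-12} = - \frac{1}{12}$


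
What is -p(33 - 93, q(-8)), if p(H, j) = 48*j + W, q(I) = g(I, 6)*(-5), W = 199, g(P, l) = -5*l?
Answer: -7399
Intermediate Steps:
q(I) = 150 (q(I) = -5*6*(-5) = -30*(-5) = 150)
p(H, j) = 199 + 48*j (p(H, j) = 48*j + 199 = 199 + 48*j)
-p(33 - 93, q(-8)) = -(199 + 48*150) = -(199 + 7200) = -1*7399 = -7399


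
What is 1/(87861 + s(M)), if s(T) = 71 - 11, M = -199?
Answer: 1/87921 ≈ 1.1374e-5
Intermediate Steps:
s(T) = 60
1/(87861 + s(M)) = 1/(87861 + 60) = 1/87921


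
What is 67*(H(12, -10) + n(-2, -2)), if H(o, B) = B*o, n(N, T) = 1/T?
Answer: -16147/2 ≈ -8073.5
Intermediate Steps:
67*(H(12, -10) + n(-2, -2)) = 67*(-10*12 + 1/(-2)) = 67*(-120 - ½) = 67*(-241/2) = -16147/2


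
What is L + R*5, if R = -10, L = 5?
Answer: -45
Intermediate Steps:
L + R*5 = 5 - 10*5 = 5 - 50 = -45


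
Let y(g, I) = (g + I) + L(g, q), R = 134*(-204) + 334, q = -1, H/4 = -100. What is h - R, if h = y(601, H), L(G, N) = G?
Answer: 27804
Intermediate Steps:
H = -400 (H = 4*(-100) = -400)
R = -27002 (R = -27336 + 334 = -27002)
y(g, I) = I + 2*g (y(g, I) = (g + I) + g = (I + g) + g = I + 2*g)
h = 802 (h = -400 + 2*601 = -400 + 1202 = 802)
h - R = 802 - 1*(-27002) = 802 + 27002 = 27804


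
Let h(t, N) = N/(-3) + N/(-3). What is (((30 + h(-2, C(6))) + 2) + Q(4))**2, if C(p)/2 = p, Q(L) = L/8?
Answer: 2401/4 ≈ 600.25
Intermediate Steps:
Q(L) = L/8 (Q(L) = L*(1/8) = L/8)
C(p) = 2*p
h(t, N) = -2*N/3 (h(t, N) = N*(-1/3) + N*(-1/3) = -N/3 - N/3 = -2*N/3)
(((30 + h(-2, C(6))) + 2) + Q(4))**2 = (((30 - 4*6/3) + 2) + (1/8)*4)**2 = (((30 - 2/3*12) + 2) + 1/2)**2 = (((30 - 8) + 2) + 1/2)**2 = ((22 + 2) + 1/2)**2 = (24 + 1/2)**2 = (49/2)**2 = 2401/4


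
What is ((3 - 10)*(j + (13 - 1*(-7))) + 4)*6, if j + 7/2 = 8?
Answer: -1005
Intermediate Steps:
j = 9/2 (j = -7/2 + 8 = 9/2 ≈ 4.5000)
((3 - 10)*(j + (13 - 1*(-7))) + 4)*6 = ((3 - 10)*(9/2 + (13 - 1*(-7))) + 4)*6 = (-7*(9/2 + (13 + 7)) + 4)*6 = (-7*(9/2 + 20) + 4)*6 = (-7*49/2 + 4)*6 = (-343/2 + 4)*6 = -335/2*6 = -1005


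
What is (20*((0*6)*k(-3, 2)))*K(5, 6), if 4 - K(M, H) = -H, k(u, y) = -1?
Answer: 0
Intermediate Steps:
K(M, H) = 4 + H (K(M, H) = 4 - (-1)*H = 4 + H)
(20*((0*6)*k(-3, 2)))*K(5, 6) = (20*((0*6)*(-1)))*(4 + 6) = (20*(0*(-1)))*10 = (20*0)*10 = 0*10 = 0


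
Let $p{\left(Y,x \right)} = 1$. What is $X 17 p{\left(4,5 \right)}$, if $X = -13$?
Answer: $-221$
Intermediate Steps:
$X 17 p{\left(4,5 \right)} = \left(-13\right) 17 \cdot 1 = \left(-221\right) 1 = -221$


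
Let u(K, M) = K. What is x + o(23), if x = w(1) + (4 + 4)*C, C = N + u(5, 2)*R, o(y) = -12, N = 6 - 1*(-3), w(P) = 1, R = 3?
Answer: 181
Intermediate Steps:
N = 9 (N = 6 + 3 = 9)
C = 24 (C = 9 + 5*3 = 9 + 15 = 24)
x = 193 (x = 1 + (4 + 4)*24 = 1 + 8*24 = 1 + 192 = 193)
x + o(23) = 193 - 12 = 181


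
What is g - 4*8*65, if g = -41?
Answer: -2121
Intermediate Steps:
g - 4*8*65 = -41 - 4*8*65 = -41 - 32*65 = -41 - 2080 = -2121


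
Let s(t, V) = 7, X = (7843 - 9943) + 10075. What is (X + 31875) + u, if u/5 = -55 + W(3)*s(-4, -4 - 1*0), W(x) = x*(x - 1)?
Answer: 39785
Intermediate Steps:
X = 7975 (X = -2100 + 10075 = 7975)
W(x) = x*(-1 + x)
u = -65 (u = 5*(-55 + (3*(-1 + 3))*7) = 5*(-55 + (3*2)*7) = 5*(-55 + 6*7) = 5*(-55 + 42) = 5*(-13) = -65)
(X + 31875) + u = (7975 + 31875) - 65 = 39850 - 65 = 39785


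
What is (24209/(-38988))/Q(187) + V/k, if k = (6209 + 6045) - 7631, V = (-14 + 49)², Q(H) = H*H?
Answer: 556672670831/2100955284252 ≈ 0.26496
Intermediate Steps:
Q(H) = H²
V = 1225 (V = 35² = 1225)
k = 4623 (k = 12254 - 7631 = 4623)
(24209/(-38988))/Q(187) + V/k = (24209/(-38988))/(187²) + 1225/4623 = (24209*(-1/38988))/34969 + 1225*(1/4623) = -24209/38988*1/34969 + 1225/4623 = -24209/1363371372 + 1225/4623 = 556672670831/2100955284252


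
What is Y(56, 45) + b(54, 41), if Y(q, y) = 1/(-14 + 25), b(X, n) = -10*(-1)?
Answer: 111/11 ≈ 10.091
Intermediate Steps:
b(X, n) = 10
Y(q, y) = 1/11
Y(56, 45) + b(54, 41) = 1/11 + 10 = 111/11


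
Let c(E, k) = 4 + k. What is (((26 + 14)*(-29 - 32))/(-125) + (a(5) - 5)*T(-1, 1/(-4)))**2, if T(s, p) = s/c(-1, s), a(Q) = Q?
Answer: 238144/625 ≈ 381.03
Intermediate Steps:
T(s, p) = s/(4 + s)
(((26 + 14)*(-29 - 32))/(-125) + (a(5) - 5)*T(-1, 1/(-4)))**2 = (((26 + 14)*(-29 - 32))/(-125) + (5 - 5)*(-1/(4 - 1)))**2 = ((40*(-61))*(-1/125) + 0*(-1/3))**2 = (-2440*(-1/125) + 0*(-1*1/3))**2 = (488/25 + 0*(-1/3))**2 = (488/25 + 0)**2 = (488/25)**2 = 238144/625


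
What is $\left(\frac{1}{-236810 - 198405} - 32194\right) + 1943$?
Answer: $- \frac{13165688966}{435215} \approx -30251.0$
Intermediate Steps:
$\left(\frac{1}{-236810 - 198405} - 32194\right) + 1943 = \left(\frac{1}{-435215} - 32194\right) + 1943 = \left(- \frac{1}{435215} - 32194\right) + 1943 = - \frac{14011311711}{435215} + 1943 = - \frac{13165688966}{435215}$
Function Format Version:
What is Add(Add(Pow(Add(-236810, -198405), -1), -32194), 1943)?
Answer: Rational(-13165688966, 435215) ≈ -30251.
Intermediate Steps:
Add(Add(Pow(Add(-236810, -198405), -1), -32194), 1943) = Add(Add(Pow(-435215, -1), -32194), 1943) = Add(Add(Rational(-1, 435215), -32194), 1943) = Add(Rational(-14011311711, 435215), 1943) = Rational(-13165688966, 435215)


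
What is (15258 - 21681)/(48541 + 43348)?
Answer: -6423/91889 ≈ -0.069900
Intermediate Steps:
(15258 - 21681)/(48541 + 43348) = -6423/91889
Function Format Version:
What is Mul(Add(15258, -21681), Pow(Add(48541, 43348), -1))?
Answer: Rational(-6423, 91889) ≈ -0.069900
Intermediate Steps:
Mul(Add(15258, -21681), Pow(Add(48541, 43348), -1)) = Mul(-6423, Pow(91889, -1)) = Mul(-6423, Rational(1, 91889)) = Rational(-6423, 91889)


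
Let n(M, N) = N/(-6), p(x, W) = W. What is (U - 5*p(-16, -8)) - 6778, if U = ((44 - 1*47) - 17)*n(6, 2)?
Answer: -20194/3 ≈ -6731.3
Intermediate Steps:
n(M, N) = -N/6 (n(M, N) = N*(-⅙) = -N/6)
U = 20/3 (U = ((44 - 1*47) - 17)*(-⅙*2) = ((44 - 47) - 17)*(-⅓) = (-3 - 17)*(-⅓) = -20*(-⅓) = 20/3 ≈ 6.6667)
(U - 5*p(-16, -8)) - 6778 = (20/3 - 5*(-8)) - 6778 = (20/3 + 40) - 6778 = 140/3 - 6778 = -20194/3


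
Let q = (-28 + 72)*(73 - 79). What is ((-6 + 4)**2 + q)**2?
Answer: 67600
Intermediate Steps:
q = -264 (q = 44*(-6) = -264)
((-6 + 4)**2 + q)**2 = ((-6 + 4)**2 - 264)**2 = ((-2)**2 - 264)**2 = (4 - 264)**2 = (-260)**2 = 67600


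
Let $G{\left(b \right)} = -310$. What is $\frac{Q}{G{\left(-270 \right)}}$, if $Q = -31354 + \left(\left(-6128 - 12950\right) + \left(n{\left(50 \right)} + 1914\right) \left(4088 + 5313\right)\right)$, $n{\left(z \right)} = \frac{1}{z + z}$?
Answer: $- \frac{1794317601}{31000} \approx -57881.0$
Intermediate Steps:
$n{\left(z \right)} = \frac{1}{2 z}$
$Q = \frac{1794317601}{100}$ ($Q = -31354 + \left(\left(-6128 - 12950\right) + \left(\frac{1}{2 \cdot 50} + 1914\right) \left(4088 + 5313\right)\right) = -31354 - \left(19078 - \left(\frac{1}{2} \cdot \frac{1}{50} + 1914\right) 9401\right) = -31354 - \left(19078 - \left(\frac{1}{100} + 1914\right) 9401\right) = -31354 + \left(-19078 + \frac{191401}{100} \cdot 9401\right) = -31354 + \left(-19078 + \frac{1799360801}{100}\right) = -31354 + \frac{1797453001}{100} = \frac{1794317601}{100} \approx 1.7943 \cdot 10^{7}$)
$\frac{Q}{G{\left(-270 \right)}} = \frac{1794317601}{100 \left(-310\right)} = \frac{1794317601}{100} \left(- \frac{1}{310}\right) = - \frac{1794317601}{31000}$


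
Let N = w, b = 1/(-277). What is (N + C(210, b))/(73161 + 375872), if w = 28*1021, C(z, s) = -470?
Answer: 28118/449033 ≈ 0.062619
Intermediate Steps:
b = -1/277 ≈ -0.0036101
w = 28588
N = 28588
(N + C(210, b))/(73161 + 375872) = (28588 - 470)/(73161 + 375872) = 28118/449033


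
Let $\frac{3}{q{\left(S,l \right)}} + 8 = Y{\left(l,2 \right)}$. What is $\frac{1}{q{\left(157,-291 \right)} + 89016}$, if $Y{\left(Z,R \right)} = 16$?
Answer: $\frac{8}{712131} \approx 1.1234 \cdot 10^{-5}$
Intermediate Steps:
$q{\left(S,l \right)} = \frac{3}{8}$ ($q{\left(S,l \right)} = \frac{3}{-8 + 16} = \frac{3}{8}$)
$\frac{1}{q{\left(157,-291 \right)} + 89016} = \frac{1}{\frac{3}{8} + 89016} = \frac{1}{\frac{712131}{8}} = \frac{8}{712131}$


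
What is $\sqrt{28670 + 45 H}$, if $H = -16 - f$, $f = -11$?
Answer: $\sqrt{28445} \approx 168.66$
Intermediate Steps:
$H = -5$ ($H = -16 - -11 = -16 + 11 = -5$)
$\sqrt{28670 + 45 H} = \sqrt{28670 + 45 \left(-5\right)} = \sqrt{28670 - 225} = \sqrt{28445}$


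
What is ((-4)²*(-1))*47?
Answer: -752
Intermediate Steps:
((-4)²*(-1))*47 = (16*(-1))*47 = -16*47 = -752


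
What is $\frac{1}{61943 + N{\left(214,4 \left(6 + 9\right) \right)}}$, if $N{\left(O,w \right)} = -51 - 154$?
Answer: $\frac{1}{61738} \approx 1.6197 \cdot 10^{-5}$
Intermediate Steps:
$N{\left(O,w \right)} = -205$ ($N{\left(O,w \right)} = -51 - 154 = -205$)
$\frac{1}{61943 + N{\left(214,4 \left(6 + 9\right) \right)}} = \frac{1}{61943 - 205} = \frac{1}{61738}$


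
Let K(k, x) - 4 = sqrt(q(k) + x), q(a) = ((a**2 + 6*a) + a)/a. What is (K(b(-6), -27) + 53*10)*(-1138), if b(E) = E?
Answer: -607692 - 1138*I*sqrt(26) ≈ -6.0769e+5 - 5802.7*I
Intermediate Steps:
q(a) = (a**2 + 7*a)/a
K(k, x) = 4 + sqrt(7 + k + x) (K(k, x) = 4 + sqrt((7 + k) + x) = 4 + sqrt(7 + k + x))
(K(b(-6), -27) + 53*10)*(-1138) = ((4 + sqrt(7 - 6 - 27)) + 53*10)*(-1138) = ((4 + sqrt(-26)) + 530)*(-1138) = ((4 + I*sqrt(26)) + 530)*(-1138) = (534 + I*sqrt(26))*(-1138) = -607692 - 1138*I*sqrt(26)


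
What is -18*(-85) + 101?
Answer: 1631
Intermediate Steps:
-18*(-85) + 101 = 1530 + 101 = 1631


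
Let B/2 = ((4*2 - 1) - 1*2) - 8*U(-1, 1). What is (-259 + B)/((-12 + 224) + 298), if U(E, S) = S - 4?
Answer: -67/170 ≈ -0.39412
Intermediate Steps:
U(E, S) = -4 + S
B = 58 (B = 2*(((4*2 - 1) - 1*2) - 8*(-4 + 1)) = 2*(((8 - 1) - 2) - 8*(-3)) = 2*((7 - 2) + 24) = 2*(5 + 24) = 2*29 = 58)
(-259 + B)/((-12 + 224) + 298) = (-259 + 58)/((-12 + 224) + 298) = -201/(212 + 298) = -201/510 = -201*1/510 = -67/170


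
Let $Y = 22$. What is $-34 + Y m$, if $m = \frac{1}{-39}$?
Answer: $- \frac{1348}{39} \approx -34.564$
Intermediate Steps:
$m = - \frac{1}{39} \approx -0.025641$
$-34 + Y m = -34 + 22 \left(- \frac{1}{39}\right) = -34 - \frac{22}{39} = - \frac{1348}{39}$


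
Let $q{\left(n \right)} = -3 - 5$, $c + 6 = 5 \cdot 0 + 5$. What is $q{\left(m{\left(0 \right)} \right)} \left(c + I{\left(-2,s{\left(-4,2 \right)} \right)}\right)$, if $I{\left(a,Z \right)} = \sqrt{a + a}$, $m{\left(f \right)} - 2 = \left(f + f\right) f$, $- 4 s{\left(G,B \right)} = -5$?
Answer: $8 - 16 i \approx 8.0 - 16.0 i$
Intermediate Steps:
$s{\left(G,B \right)} = \frac{5}{4}$ ($s{\left(G,B \right)} = \left(- \frac{1}{4}\right) \left(-5\right) = \frac{5}{4}$)
$m{\left(f \right)} = 2 + 2 f^{2}$ ($m{\left(f \right)} = 2 + \left(f + f\right) f = 2 + 2 f f = 2 + 2 f^{2}$)
$I{\left(a,Z \right)} = \sqrt{2} \sqrt{a}$ ($I{\left(a,Z \right)} = \sqrt{2 a} = \sqrt{2} \sqrt{a}$)
$c = -1$ ($c = -6 + \left(5 \cdot 0 + 5\right) = -6 + \left(0 + 5\right) = -6 + 5 = -1$)
$q{\left(n \right)} = -8$ ($q{\left(n \right)} = -3 - 5 = -8$)
$q{\left(m{\left(0 \right)} \right)} \left(c + I{\left(-2,s{\left(-4,2 \right)} \right)}\right) = - 8 \left(-1 + \sqrt{2} \sqrt{-2}\right) = - 8 \left(-1 + \sqrt{2} i \sqrt{2}\right) = - 8 \left(-1 + 2 i\right) = 8 - 16 i$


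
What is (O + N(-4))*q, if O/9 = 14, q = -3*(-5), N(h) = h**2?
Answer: 2130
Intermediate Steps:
q = 15
O = 126 (O = 9*14 = 126)
(O + N(-4))*q = (126 + (-4)**2)*15 = (126 + 16)*15 = 142*15 = 2130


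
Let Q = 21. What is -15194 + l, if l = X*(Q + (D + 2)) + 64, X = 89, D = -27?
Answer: -15486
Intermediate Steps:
l = -292 (l = 89*(21 + (-27 + 2)) + 64 = 89*(21 - 25) + 64 = 89*(-4) + 64 = -356 + 64 = -292)
-15194 + l = -15194 - 292 = -15486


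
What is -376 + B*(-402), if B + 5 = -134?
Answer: 55502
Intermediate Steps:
B = -139 (B = -5 - 134 = -139)
-376 + B*(-402) = -376 - 139*(-402) = -376 + 55878 = 55502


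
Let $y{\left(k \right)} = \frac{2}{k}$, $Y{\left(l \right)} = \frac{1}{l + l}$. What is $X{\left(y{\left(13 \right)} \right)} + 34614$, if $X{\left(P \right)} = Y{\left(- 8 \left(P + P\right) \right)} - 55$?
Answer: $\frac{2211763}{64} \approx 34559.0$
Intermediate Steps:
$Y{\left(l \right)} = \frac{1}{2 l}$
$X{\left(P \right)} = -55 - \frac{1}{32 P}$ ($X{\left(P \right)} = \frac{1}{2 \left(- 8 \left(P + P\right)\right)} - 55 = \frac{1}{2 \left(- 8 \cdot 2 P\right)} - 55 = \frac{1}{2 \left(- 16 P\right)} - 55 = \frac{\left(- \frac{1}{16}\right) \frac{1}{P}}{2} - 55 = - \frac{1}{32 P} - 55 = -55 - \frac{1}{32 P}$)
$X{\left(y{\left(13 \right)} \right)} + 34614 = \left(-55 - \frac{1}{32 \cdot \frac{2}{13}}\right) + 34614 = \left(-55 - \frac{13}{64}\right) + 34614 = - \frac{3533}{64} + 34614 = \frac{2211763}{64}$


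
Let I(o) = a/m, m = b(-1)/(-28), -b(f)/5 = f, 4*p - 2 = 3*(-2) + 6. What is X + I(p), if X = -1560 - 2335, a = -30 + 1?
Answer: -18663/5 ≈ -3732.6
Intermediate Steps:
p = ½ (p = ½ + (3*(-2) + 6)/4 = ½ + (-6 + 6)/4 = ½ + (¼)*0 = ½ + 0 = ½ ≈ 0.50000)
a = -29
X = -3895
b(f) = -5*f
m = -5/28 (m = -5*(-1)/(-28) = 5*(-1/28) = -5/28 ≈ -0.17857)
I(o) = 812/5 (I(o) = -29/(-5/28) = -29*(-28/5) = 812/5)
X + I(p) = -3895 + 812/5 = -18663/5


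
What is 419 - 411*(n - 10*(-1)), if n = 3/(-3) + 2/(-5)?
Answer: -15578/5 ≈ -3115.6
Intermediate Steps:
n = -7/5 (n = 3*(-⅓) + 2*(-⅕) = -1 - ⅖ = -7/5 ≈ -1.4000)
419 - 411*(n - 10*(-1)) = 419 - 411*(-7/5 - 10*(-1)) = 419 - 411*(-7/5 + 10) = 419 - 411*43/5 = 419 - 17673/5 = -15578/5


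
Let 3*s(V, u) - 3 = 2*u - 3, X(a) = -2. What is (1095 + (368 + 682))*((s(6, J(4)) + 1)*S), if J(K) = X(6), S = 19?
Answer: -13585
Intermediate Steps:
J(K) = -2
s(V, u) = 2*u/3 (s(V, u) = 1 + (2*u - 3)/3 = 1 + (-3 + 2*u)/3 = 1 + (-1 + 2*u/3) = 2*u/3)
(1095 + (368 + 682))*((s(6, J(4)) + 1)*S) = (1095 + (368 + 682))*(((⅔)*(-2) + 1)*19) = (1095 + 1050)*((-4/3 + 1)*19) = 2145*(-⅓*19) = 2145*(-19/3) = -13585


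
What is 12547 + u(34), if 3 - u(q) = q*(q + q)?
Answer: 10238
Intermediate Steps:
u(q) = 3 - 2*q² (u(q) = 3 - q*(q + q) = 3 - q*2*q = 3 - 2*q²)
12547 + u(34) = 12547 + (3 - 2*34²) = 12547 + (3 - 2*1156) = 12547 + (3 - 2312) = 12547 - 2309 = 10238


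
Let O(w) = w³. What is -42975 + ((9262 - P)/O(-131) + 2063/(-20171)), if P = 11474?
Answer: -1948759410227456/45346243561 ≈ -42975.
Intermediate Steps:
-42975 + ((9262 - P)/O(-131) + 2063/(-20171)) = -42975 + ((9262 - 1*11474)/((-131)³) + 2063/(-20171)) = -42975 + ((9262 - 11474)/(-2248091) + 2063*(-1/20171)) = -42975 + (-2212*(-1/2248091) - 2063/20171) = -42975 + (2212/2248091 - 2063/20171) = -42975 - 4593193481/45346243561 = -1948759410227456/45346243561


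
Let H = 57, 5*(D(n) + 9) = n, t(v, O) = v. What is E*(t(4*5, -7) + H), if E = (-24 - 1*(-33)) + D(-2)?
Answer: -154/5 ≈ -30.800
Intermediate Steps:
D(n) = -9 + n/5
E = -2/5 (E = (-24 - 1*(-33)) + (-9 + (1/5)*(-2)) = (-24 + 33) + (-9 - 2/5) = 9 - 47/5 = -2/5 ≈ -0.40000)
E*(t(4*5, -7) + H) = -2*(4*5 + 57)/5 = -2*(20 + 57)/5 = -2/5*77 = -154/5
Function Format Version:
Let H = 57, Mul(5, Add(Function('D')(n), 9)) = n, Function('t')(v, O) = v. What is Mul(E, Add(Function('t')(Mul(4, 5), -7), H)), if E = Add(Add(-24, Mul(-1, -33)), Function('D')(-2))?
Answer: Rational(-154, 5) ≈ -30.800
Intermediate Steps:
Function('D')(n) = Add(-9, Mul(Rational(1, 5), n))
E = Rational(-2, 5) (E = Add(Add(-24, Mul(-1, -33)), Add(-9, Mul(Rational(1, 5), -2))) = Add(Add(-24, 33), Add(-9, Rational(-2, 5))) = Add(9, Rational(-47, 5)) = Rational(-2, 5) ≈ -0.40000)
Mul(E, Add(Function('t')(Mul(4, 5), -7), H)) = Mul(Rational(-2, 5), Add(Mul(4, 5), 57)) = Mul(Rational(-2, 5), Add(20, 57)) = Mul(Rational(-2, 5), 77) = Rational(-154, 5)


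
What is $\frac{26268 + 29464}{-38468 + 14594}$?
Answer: $- \frac{27866}{11937} \approx -2.3344$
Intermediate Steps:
$\frac{26268 + 29464}{-38468 + 14594} = \frac{55732}{-23874} = 55732 \left(- \frac{1}{23874}\right) = - \frac{27866}{11937}$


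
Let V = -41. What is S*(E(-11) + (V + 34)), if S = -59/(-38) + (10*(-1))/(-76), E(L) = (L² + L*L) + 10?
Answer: 7840/19 ≈ 412.63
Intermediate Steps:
E(L) = 10 + 2*L² (E(L) = (L² + L²) + 10 = 2*L² + 10 = 10 + 2*L²)
S = 32/19 (S = -59*(-1/38) - 10*(-1/76) = 59/38 + 5/38 = 32/19 ≈ 1.6842)
S*(E(-11) + (V + 34)) = 32*((10 + 2*(-11)²) + (-41 + 34))/19 = 32*((10 + 2*121) - 7)/19 = 32*((10 + 242) - 7)/19 = 32*(252 - 7)/19 = (32/19)*245 = 7840/19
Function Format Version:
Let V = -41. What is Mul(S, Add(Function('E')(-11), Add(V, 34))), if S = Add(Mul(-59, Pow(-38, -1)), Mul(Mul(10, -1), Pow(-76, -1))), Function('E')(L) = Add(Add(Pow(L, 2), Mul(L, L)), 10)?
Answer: Rational(7840, 19) ≈ 412.63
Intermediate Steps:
Function('E')(L) = Add(10, Mul(2, Pow(L, 2))) (Function('E')(L) = Add(Add(Pow(L, 2), Pow(L, 2)), 10) = Add(Mul(2, Pow(L, 2)), 10) = Add(10, Mul(2, Pow(L, 2))))
S = Rational(32, 19) (S = Add(Mul(-59, Rational(-1, 38)), Mul(-10, Rational(-1, 76))) = Add(Rational(59, 38), Rational(5, 38)) = Rational(32, 19) ≈ 1.6842)
Mul(S, Add(Function('E')(-11), Add(V, 34))) = Mul(Rational(32, 19), Add(Add(10, Mul(2, Pow(-11, 2))), Add(-41, 34))) = Mul(Rational(32, 19), Add(Add(10, Mul(2, 121)), -7)) = Mul(Rational(32, 19), Add(Add(10, 242), -7)) = Mul(Rational(32, 19), Add(252, -7)) = Mul(Rational(32, 19), 245) = Rational(7840, 19)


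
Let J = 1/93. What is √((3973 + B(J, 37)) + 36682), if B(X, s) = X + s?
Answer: √351945201/93 ≈ 201.72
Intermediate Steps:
J = 1/93 ≈ 0.010753
√((3973 + B(J, 37)) + 36682) = √((3973 + (1/93 + 37)) + 36682) = √((3973 + 3442/93) + 36682) = √(372931/93 + 36682) = √(3784357/93) = √351945201/93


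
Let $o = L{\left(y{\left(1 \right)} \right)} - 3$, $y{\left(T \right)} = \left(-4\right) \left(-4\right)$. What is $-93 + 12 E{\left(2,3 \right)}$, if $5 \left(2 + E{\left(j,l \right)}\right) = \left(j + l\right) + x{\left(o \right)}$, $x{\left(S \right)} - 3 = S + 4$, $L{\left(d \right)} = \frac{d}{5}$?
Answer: $- \frac{2193}{25} \approx -87.72$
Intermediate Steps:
$y{\left(T \right)} = 16$
$L{\left(d \right)} = \frac{d}{5}$ ($L{\left(d \right)} = d \frac{1}{5} = \frac{d}{5}$)
$o = \frac{1}{5}$ ($o = \frac{1}{5} \cdot 16 - 3 = \frac{16}{5} - 3 = \frac{1}{5} \approx 0.2$)
$x{\left(S \right)} = 7 + S$ ($x{\left(S \right)} = 3 + \left(S + 4\right) = 3 + \left(4 + S\right) = 7 + S$)
$E{\left(j,l \right)} = - \frac{14}{25} + \frac{j}{5} + \frac{l}{5}$ ($E{\left(j,l \right)} = -2 + \frac{\left(j + l\right) + \left(7 + \frac{1}{5}\right)}{5} = -2 + \frac{\left(j + l\right) + \frac{36}{5}}{5} = -2 + \frac{\frac{36}{5} + j + l}{5} = -2 + \left(\frac{36}{25} + \frac{j}{5} + \frac{l}{5}\right) = - \frac{14}{25} + \frac{j}{5} + \frac{l}{5}$)
$-93 + 12 E{\left(2,3 \right)} = -93 + 12 \left(- \frac{14}{25} + \frac{1}{5} \cdot 2 + \frac{1}{5} \cdot 3\right) = -93 + 12 \left(- \frac{14}{25} + \frac{2}{5} + \frac{3}{5}\right) = -93 + 12 \cdot \frac{11}{25} = -93 + \frac{132}{25} = - \frac{2193}{25}$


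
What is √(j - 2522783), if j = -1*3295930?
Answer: I*√5818713 ≈ 2412.2*I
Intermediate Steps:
j = -3295930
√(j - 2522783) = √(-3295930 - 2522783) = √(-5818713) = I*√5818713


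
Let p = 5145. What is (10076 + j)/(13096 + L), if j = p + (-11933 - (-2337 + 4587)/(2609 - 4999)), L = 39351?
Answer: 786057/12534833 ≈ 0.062710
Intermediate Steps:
j = -1622107/239 (j = 5145 + (-11933 - (-2337 + 4587)/(2609 - 4999)) = 5145 + (-11933 - 2250/(-2390)) = 5145 + (-11933 - 2250*(-1)/2390) = 5145 + (-11933 - 1*(-225/239)) = 5145 + (-11933 + 225/239) = 5145 - 2851762/239 = -1622107/239 ≈ -6787.1)
(10076 + j)/(13096 + L) = (10076 - 1622107/239)/(13096 + 39351) = (786057/239)/52447 = (786057/239)*(1/52447) = 786057/12534833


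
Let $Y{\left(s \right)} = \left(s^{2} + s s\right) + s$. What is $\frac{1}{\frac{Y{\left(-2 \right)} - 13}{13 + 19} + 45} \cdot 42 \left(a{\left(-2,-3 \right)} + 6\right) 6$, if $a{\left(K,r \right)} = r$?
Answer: $\frac{24192}{1433} \approx 16.882$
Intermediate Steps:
$Y{\left(s \right)} = s + 2 s^{2}$ ($Y{\left(s \right)} = \left(s^{2} + s^{2}\right) + s = 2 s^{2} + s = s + 2 s^{2}$)
$\frac{1}{\frac{Y{\left(-2 \right)} - 13}{13 + 19} + 45} \cdot 42 \left(a{\left(-2,-3 \right)} + 6\right) 6 = \frac{1}{\frac{- 2 \left(1 + 2 \left(-2\right)\right) - 13}{13 + 19} + 45} \cdot 42 \left(-3 + 6\right) 6 = \frac{1}{\frac{- 2 \left(1 - 4\right) - 13}{32} + 45} \cdot 42 \cdot 3 \cdot 6 = \frac{1}{\left(\left(-2\right) \left(-3\right) - 13\right) \frac{1}{32} + 45} \cdot 42 \cdot 18 = \frac{1}{\left(6 - 13\right) \frac{1}{32} + 45} \cdot 42 \cdot 18 = \frac{1}{\left(-7\right) \frac{1}{32} + 45} \cdot 42 \cdot 18 = \frac{1}{- \frac{7}{32} + 45} \cdot 42 \cdot 18 = \frac{1}{\frac{1433}{32}} \cdot 42 \cdot 18 = \frac{32}{1433} \cdot 42 \cdot 18 = \frac{1344}{1433} \cdot 18 = \frac{24192}{1433}$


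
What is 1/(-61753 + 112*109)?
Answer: -1/49545 ≈ -2.0184e-5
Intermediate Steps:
1/(-61753 + 112*109) = 1/(-61753 + 12208) = 1/(-49545) = -1/49545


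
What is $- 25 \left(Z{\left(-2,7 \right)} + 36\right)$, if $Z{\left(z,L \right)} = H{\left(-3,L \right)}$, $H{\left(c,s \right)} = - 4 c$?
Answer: $-1200$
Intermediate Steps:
$Z{\left(z,L \right)} = 12$ ($Z{\left(z,L \right)} = \left(-4\right) \left(-3\right) = 12$)
$- 25 \left(Z{\left(-2,7 \right)} + 36\right) = - 25 \left(12 + 36\right) = \left(-25\right) 48 = -1200$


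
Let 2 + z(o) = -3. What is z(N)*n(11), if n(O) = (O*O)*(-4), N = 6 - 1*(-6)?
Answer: 2420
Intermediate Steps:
N = 12 (N = 6 + 6 = 12)
n(O) = -4*O**2 (n(O) = O**2*(-4) = -4*O**2)
z(o) = -5 (z(o) = -2 - 3 = -5)
z(N)*n(11) = -(-20)*11**2 = -(-20)*121 = -5*(-484) = 2420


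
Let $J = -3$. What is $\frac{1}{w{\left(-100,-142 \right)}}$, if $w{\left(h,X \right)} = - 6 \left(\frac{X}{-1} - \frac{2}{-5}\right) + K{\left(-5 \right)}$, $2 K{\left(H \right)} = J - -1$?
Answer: $- \frac{5}{4277} \approx -0.001169$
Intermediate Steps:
$K{\left(H \right)} = -1$ ($K{\left(H \right)} = \frac{-3 - -1}{2} = \frac{-3 + 1}{2} = \frac{1}{2} \left(-2\right) = -1$)
$w{\left(h,X \right)} = - \frac{17}{5} + 6 X$ ($w{\left(h,X \right)} = - 6 \left(\frac{X}{-1} - \frac{2}{-5}\right) - 1 = - 6 \left(X \left(-1\right) - - \frac{2}{5}\right) - 1 = - 6 \left(- X + \frac{2}{5}\right) - 1 = - 6 \left(\frac{2}{5} - X\right) - 1 = \left(- \frac{12}{5} + 6 X\right) - 1 = - \frac{17}{5} + 6 X$)
$\frac{1}{w{\left(-100,-142 \right)}} = \frac{1}{- \frac{17}{5} + 6 \left(-142\right)} = \frac{1}{- \frac{17}{5} - 852} = \frac{1}{- \frac{4277}{5}} = - \frac{5}{4277}$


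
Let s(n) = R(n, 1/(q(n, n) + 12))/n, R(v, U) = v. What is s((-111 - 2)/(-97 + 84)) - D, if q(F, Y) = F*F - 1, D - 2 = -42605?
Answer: 42604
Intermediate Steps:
D = -42603 (D = 2 - 42605 = -42603)
q(F, Y) = -1 + F**2 (q(F, Y) = F**2 - 1 = -1 + F**2)
s(n) = 1 (s(n) = n/n = 1)
s((-111 - 2)/(-97 + 84)) - D = 1 - 1*(-42603) = 1 + 42603 = 42604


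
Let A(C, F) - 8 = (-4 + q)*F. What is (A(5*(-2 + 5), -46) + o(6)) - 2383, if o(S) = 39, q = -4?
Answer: -1968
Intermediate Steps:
A(C, F) = 8 - 8*F (A(C, F) = 8 + (-4 - 4)*F = 8 - 8*F)
(A(5*(-2 + 5), -46) + o(6)) - 2383 = ((8 - 8*(-46)) + 39) - 2383 = ((8 + 368) + 39) - 2383 = (376 + 39) - 2383 = 415 - 2383 = -1968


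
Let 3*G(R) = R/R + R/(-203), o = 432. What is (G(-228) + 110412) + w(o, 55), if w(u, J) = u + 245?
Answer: 67653632/609 ≈ 1.1109e+5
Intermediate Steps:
G(R) = ⅓ - R/609 (G(R) = (R/R + R/(-203))/3 = (1 + R*(-1/203))/3 = (1 - R/203)/3 = ⅓ - R/609)
w(u, J) = 245 + u
(G(-228) + 110412) + w(o, 55) = ((⅓ - 1/609*(-228)) + 110412) + (245 + 432) = ((⅓ + 76/203) + 110412) + 677 = (431/609 + 110412) + 677 = 67241339/609 + 677 = 67653632/609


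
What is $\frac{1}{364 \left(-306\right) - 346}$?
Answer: $- \frac{1}{111730} \approx -8.9501 \cdot 10^{-6}$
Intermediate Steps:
$\frac{1}{364 \left(-306\right) - 346} = \frac{1}{-111384 - 346} = \frac{1}{-111730} = - \frac{1}{111730}$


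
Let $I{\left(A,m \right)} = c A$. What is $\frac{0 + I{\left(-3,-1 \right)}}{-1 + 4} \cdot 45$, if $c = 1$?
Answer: $-45$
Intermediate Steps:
$I{\left(A,m \right)} = A$ ($I{\left(A,m \right)} = 1 A = A$)
$\frac{0 + I{\left(-3,-1 \right)}}{-1 + 4} \cdot 45 = \frac{0 - 3}{-1 + 4} \cdot 45 = - \frac{3}{3} \cdot 45 = \left(-3\right) \frac{1}{3} \cdot 45 = \left(-1\right) 45 = -45$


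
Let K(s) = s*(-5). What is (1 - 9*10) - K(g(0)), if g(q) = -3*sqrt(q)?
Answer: -89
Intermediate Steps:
K(s) = -5*s
(1 - 9*10) - K(g(0)) = (1 - 9*10) - (-5)*(-3*sqrt(0)) = (1 - 90) - (-5)*(-3*0) = -89 - (-5)*0 = -89 - 1*0 = -89 + 0 = -89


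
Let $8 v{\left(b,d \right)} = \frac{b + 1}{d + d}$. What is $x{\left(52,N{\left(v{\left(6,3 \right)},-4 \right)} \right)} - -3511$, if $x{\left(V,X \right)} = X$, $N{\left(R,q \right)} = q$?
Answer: $3507$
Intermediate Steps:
$v{\left(b,d \right)} = \frac{1 + b}{16 d}$ ($v{\left(b,d \right)} = \frac{\left(b + 1\right) \frac{1}{d + d}}{8} = \frac{\left(1 + b\right) \frac{1}{2 d}}{8} = \frac{\frac{1}{2} \frac{1}{d} \left(1 + b\right)}{8} = \frac{1 + b}{16 d}$)
$x{\left(52,N{\left(v{\left(6,3 \right)},-4 \right)} \right)} - -3511 = -4 - -3511 = -4 + 3511 = 3507$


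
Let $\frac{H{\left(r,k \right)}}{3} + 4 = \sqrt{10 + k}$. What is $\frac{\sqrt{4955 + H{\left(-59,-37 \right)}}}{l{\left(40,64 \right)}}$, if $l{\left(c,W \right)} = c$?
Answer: $\frac{\sqrt{4943 + 9 i \sqrt{3}}}{40} \approx 1.7577 + 0.0027715 i$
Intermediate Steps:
$H{\left(r,k \right)} = -12 + 3 \sqrt{10 + k}$
$\frac{\sqrt{4955 + H{\left(-59,-37 \right)}}}{l{\left(40,64 \right)}} = \frac{\sqrt{4955 - \left(12 - 3 \sqrt{10 - 37}\right)}}{40} = \sqrt{4955 - \left(12 - 3 \sqrt{-27}\right)} \frac{1}{40} = \sqrt{4955 - \left(12 - 3 \cdot 3 i \sqrt{3}\right)} \frac{1}{40} = \sqrt{4955 - \left(12 - 9 i \sqrt{3}\right)} \frac{1}{40} = \sqrt{4943 + 9 i \sqrt{3}} \cdot \frac{1}{40} = \frac{\sqrt{4943 + 9 i \sqrt{3}}}{40}$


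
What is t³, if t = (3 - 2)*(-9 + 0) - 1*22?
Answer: -29791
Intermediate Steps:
t = -31 (t = 1*(-9) - 22 = -9 - 22 = -31)
t³ = (-31)³ = -29791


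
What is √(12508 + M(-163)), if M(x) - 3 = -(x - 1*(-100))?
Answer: √12574 ≈ 112.13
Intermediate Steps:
M(x) = -97 - x (M(x) = 3 - (x - 1*(-100)) = 3 - (x + 100) = 3 - (100 + x) = 3 + (-100 - x) = -97 - x)
√(12508 + M(-163)) = √(12508 + (-97 - 1*(-163))) = √(12508 + (-97 + 163)) = √(12508 + 66) = √12574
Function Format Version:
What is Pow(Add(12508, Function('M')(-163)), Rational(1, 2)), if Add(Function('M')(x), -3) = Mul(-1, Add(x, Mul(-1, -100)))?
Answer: Pow(12574, Rational(1, 2)) ≈ 112.13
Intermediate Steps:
Function('M')(x) = Add(-97, Mul(-1, x)) (Function('M')(x) = Add(3, Mul(-1, Add(x, Mul(-1, -100)))) = Add(3, Mul(-1, Add(x, 100))) = Add(3, Mul(-1, Add(100, x))) = Add(3, Add(-100, Mul(-1, x))) = Add(-97, Mul(-1, x)))
Pow(Add(12508, Function('M')(-163)), Rational(1, 2)) = Pow(Add(12508, Add(-97, Mul(-1, -163))), Rational(1, 2)) = Pow(Add(12508, Add(-97, 163)), Rational(1, 2)) = Pow(Add(12508, 66), Rational(1, 2)) = Pow(12574, Rational(1, 2))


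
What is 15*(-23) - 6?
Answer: -351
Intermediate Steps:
15*(-23) - 6 = -345 - 6 = -351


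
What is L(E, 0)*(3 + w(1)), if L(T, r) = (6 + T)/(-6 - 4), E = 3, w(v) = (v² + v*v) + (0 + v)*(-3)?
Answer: -9/5 ≈ -1.8000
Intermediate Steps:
w(v) = -3*v + 2*v² (w(v) = (v² + v²) + v*(-3) = 2*v² - 3*v = -3*v + 2*v²)
L(T, r) = -⅗ - T/10 (L(T, r) = (6 + T)/(-10) = (6 + T)*(-⅒) = -⅗ - T/10)
L(E, 0)*(3 + w(1)) = (-⅗ - ⅒*3)*(3 + 1*(-3 + 2*1)) = (-⅗ - 3/10)*(3 + 1*(-3 + 2)) = -9*(3 + 1*(-1))/10 = -9*(3 - 1)/10 = -9/10*2 = -9/5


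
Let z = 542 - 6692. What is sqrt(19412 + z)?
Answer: sqrt(13262) ≈ 115.16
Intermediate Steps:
z = -6150
sqrt(19412 + z) = sqrt(19412 - 6150) = sqrt(13262)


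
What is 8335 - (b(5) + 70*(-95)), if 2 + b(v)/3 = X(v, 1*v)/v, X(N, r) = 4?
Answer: 74943/5 ≈ 14989.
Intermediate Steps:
b(v) = -6 + 12/v (b(v) = -6 + 3*(4/v) = -6 + 12/v)
8335 - (b(5) + 70*(-95)) = 8335 - ((-6 + 12/5) + 70*(-95)) = 8335 - ((-6 + 12*(⅕)) - 6650) = 8335 - ((-6 + 12/5) - 6650) = 8335 - (-18/5 - 6650) = 8335 - 1*(-33268/5) = 8335 + 33268/5 = 74943/5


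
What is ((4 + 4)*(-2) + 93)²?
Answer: 5929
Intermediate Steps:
((4 + 4)*(-2) + 93)² = (8*(-2) + 93)² = (-16 + 93)² = 77² = 5929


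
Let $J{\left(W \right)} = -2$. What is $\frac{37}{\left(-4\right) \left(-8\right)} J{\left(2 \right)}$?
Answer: $- \frac{37}{16} \approx -2.3125$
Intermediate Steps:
$\frac{37}{\left(-4\right) \left(-8\right)} J{\left(2 \right)} = \frac{37}{\left(-4\right) \left(-8\right)} \left(-2\right) = \frac{37}{32} \left(-2\right) = - \frac{37}{16}$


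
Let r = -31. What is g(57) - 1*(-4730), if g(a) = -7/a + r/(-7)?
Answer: 1888988/399 ≈ 4734.3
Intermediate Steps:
g(a) = 31/7 - 7/a (g(a) = -7/a - 31/(-7) = -7/a - 31*(-⅐) = -7/a + 31/7 = 31/7 - 7/a)
g(57) - 1*(-4730) = (31/7 - 7/57) - 1*(-4730) = (31/7 - 7*1/57) + 4730 = (31/7 - 7/57) + 4730 = 1718/399 + 4730 = 1888988/399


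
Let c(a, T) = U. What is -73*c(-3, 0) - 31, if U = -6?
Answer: 407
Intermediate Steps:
c(a, T) = -6
-73*c(-3, 0) - 31 = -73*(-6) - 31 = 438 - 31 = 407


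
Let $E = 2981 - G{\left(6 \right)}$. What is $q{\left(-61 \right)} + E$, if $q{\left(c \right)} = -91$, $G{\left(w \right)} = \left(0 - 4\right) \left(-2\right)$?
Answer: $2882$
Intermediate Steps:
$G{\left(w \right)} = 8$ ($G{\left(w \right)} = \left(-4\right) \left(-2\right) = 8$)
$E = 2973$ ($E = 2981 - 8 = 2973$)
$q{\left(-61 \right)} + E = -91 + 2973 = 2882$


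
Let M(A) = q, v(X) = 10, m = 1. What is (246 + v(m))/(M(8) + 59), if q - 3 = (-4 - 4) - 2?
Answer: 64/13 ≈ 4.9231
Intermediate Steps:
q = -7 (q = 3 + ((-4 - 4) - 2) = 3 + (-8 - 2) = 3 - 10 = -7)
M(A) = -7
(246 + v(m))/(M(8) + 59) = (246 + 10)/(-7 + 59) = 256/52 = 256*(1/52) = 64/13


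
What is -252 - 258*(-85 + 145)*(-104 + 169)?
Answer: -1006452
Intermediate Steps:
-252 - 258*(-85 + 145)*(-104 + 169) = -252 - 15480*65 = -252 - 258*3900 = -252 - 1006200 = -1006452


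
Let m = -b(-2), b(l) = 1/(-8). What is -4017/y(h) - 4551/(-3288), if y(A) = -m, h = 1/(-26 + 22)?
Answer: 35222573/1096 ≈ 32137.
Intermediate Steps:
b(l) = -⅛ (b(l) = 1*(-⅛) = -⅛)
m = ⅛ (m = -1*(-⅛) = ⅛ ≈ 0.12500)
h = -¼ (h = 1/(-4) = -¼ ≈ -0.25000)
y(A) = -⅛ (y(A) = -1*⅛ = -⅛)
-4017/y(h) - 4551/(-3288) = -4017/(-⅛) - 4551/(-3288) = -4017*(-8) - 4551*(-1/3288) = 32136 + 1517/1096 = 35222573/1096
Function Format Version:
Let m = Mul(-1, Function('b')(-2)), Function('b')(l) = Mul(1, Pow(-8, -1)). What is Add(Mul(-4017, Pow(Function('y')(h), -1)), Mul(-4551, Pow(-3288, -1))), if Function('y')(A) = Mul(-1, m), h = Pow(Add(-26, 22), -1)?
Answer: Rational(35222573, 1096) ≈ 32137.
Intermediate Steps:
Function('b')(l) = Rational(-1, 8) (Function('b')(l) = Mul(1, Rational(-1, 8)) = Rational(-1, 8))
m = Rational(1, 8) (m = Mul(-1, Rational(-1, 8)) = Rational(1, 8) ≈ 0.12500)
h = Rational(-1, 4) (h = Pow(-4, -1) = Rational(-1, 4) ≈ -0.25000)
Function('y')(A) = Rational(-1, 8) (Function('y')(A) = Mul(-1, Rational(1, 8)) = Rational(-1, 8))
Add(Mul(-4017, Pow(Function('y')(h), -1)), Mul(-4551, Pow(-3288, -1))) = Add(Mul(-4017, Pow(Rational(-1, 8), -1)), Mul(-4551, Pow(-3288, -1))) = Add(Mul(-4017, -8), Mul(-4551, Rational(-1, 3288))) = Add(32136, Rational(1517, 1096)) = Rational(35222573, 1096)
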